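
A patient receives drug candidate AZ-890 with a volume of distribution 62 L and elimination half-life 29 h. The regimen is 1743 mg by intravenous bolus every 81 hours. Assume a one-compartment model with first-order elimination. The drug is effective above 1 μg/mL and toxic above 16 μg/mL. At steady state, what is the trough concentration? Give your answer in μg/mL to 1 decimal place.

4.7 μg/mL

τ/t½ = 81/29 ≈ 2.7931, so fraction remaining f = (1/2)^(81/29) ≈ 0.1443.
Accumulation ratio R = 1/(1 − f) ≈ 1/0.8557 ≈ 1.1686.
Single-dose peak C₀ = D/Vd = 1743/62 ≈ 28.113 μg/mL.
Cmax,ss = C₀/(1 − f) ≈ 28.113/0.8557 ≈ 32.854 μg/mL.
Steady-state trough Cmin,ss = Cmax,ss·f ≈ 32.854 × 0.1443 ≈ 4.741 μg/mL.
Trough 4.7 μg/mL vs MEC 1 μg/mL: adequate.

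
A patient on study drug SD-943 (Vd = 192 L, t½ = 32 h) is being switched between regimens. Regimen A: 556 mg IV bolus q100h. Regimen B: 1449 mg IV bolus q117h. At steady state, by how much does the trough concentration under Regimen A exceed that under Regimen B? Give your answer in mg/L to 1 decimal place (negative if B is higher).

Regimen A: f = (1/2)^(100/32) ≈ 0.1146; Cmin,ss = (556/192)·f/(1−f) ≈ 0.375 mg/L.
Regimen B: f = (1/2)^(117/32) ≈ 0.0793; Cmin,ss = (1449/192)·f/(1−f) ≈ 0.650 mg/L.
Difference ≈ 0.375 − 0.650 ≈ -0.275 mg/L.

-0.3 mg/L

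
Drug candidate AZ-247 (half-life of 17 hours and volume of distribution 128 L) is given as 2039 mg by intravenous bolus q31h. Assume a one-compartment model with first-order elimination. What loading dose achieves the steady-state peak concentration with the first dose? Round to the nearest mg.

f = (1/2)^(31/17) ≈ 0.282529; accumulation ratio R = 1/(1−f) ≈ 1.39378.
Loading dose to hit Cmax,ss on first dose: D_load = D_maint·R ≈ 2039 × 1.39378 ≈ 2841.92 mg.

2842 mg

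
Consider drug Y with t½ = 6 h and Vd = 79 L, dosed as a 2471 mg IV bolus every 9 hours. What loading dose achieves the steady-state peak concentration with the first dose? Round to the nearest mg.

f = (1/2)^(9/6) ≈ 0.353553; accumulation ratio R = 1/(1−f) ≈ 1.54692.
Loading dose to hit Cmax,ss on first dose: D_load = D_maint·R ≈ 2471 × 1.54692 ≈ 3822.44 mg.

3822 mg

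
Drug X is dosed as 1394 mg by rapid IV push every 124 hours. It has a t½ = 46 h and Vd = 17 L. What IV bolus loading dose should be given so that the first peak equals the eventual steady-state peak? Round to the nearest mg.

f = (1/2)^(124/46) ≈ 0.154358; accumulation ratio R = 1/(1−f) ≈ 1.18253.
Loading dose to hit Cmax,ss on first dose: D_load = D_maint·R ≈ 1394 × 1.18253 ≈ 1648.45 mg.

1648 mg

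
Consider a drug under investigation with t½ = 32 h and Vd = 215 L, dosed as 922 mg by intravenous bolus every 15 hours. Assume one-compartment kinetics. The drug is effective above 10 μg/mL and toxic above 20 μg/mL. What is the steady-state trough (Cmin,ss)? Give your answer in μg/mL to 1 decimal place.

k = ln2/t½ = ln2/32 ≈ 0.021661 h⁻¹; fraction remaining f = e^(−kτ) = e^(−0.021661×15) ≈ 0.7226.
At steady state, accumulation factor R = 1/(1 − e^(−kτ)) ≈ 3.6049.
Single-dose peak C₀ = D/Vd = 922/215 ≈ 4.288 μg/mL.
Steady-state peak Cmax,ss = C₀·R ≈ 4.288 × 3.6049 ≈ 15.458 μg/mL.
Steady-state trough Cmin,ss = Cmax,ss·f ≈ 15.458 × 0.7226 ≈ 11.170 μg/mL.
Trough 11.2 μg/mL vs MEC 10 μg/mL: adequate.

11.2 μg/mL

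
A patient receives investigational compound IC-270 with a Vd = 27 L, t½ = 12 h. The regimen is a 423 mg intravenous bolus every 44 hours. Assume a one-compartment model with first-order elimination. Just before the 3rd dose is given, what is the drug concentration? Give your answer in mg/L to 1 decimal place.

f = (1/2)^(τ/t½) = (1/2)^(44/12) ≈ 0.0787.
C₀ = D/Vd = 423/27 ≈ 15.667 mg/L.
Before the 3rd dose, 2 doses have been given. Superposition: Cmin = C₀·(f + f²).
≈ 15.667 × (0.0787 + 0.0062) ≈ 15.667 × 0.0849 ≈ 1.330 mg/L.

1.3 mg/L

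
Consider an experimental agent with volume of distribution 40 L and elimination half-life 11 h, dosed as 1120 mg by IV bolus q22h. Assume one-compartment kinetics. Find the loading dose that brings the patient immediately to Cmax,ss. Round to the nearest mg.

1493 mg

f = (1/2)^(22/11) ≈ 0.250000; accumulation ratio R = 1/(1−f) ≈ 1.33333.
Loading dose to hit Cmax,ss on first dose: D_load = D_maint·R ≈ 1120 × 1.33333 ≈ 1493.33 mg.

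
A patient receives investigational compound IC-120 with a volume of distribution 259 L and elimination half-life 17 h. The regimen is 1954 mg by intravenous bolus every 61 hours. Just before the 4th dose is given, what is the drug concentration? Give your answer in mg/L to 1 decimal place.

f = (1/2)^(τ/t½) = (1/2)^(61/17) ≈ 0.0831.
C₀ = D/Vd = 1954/259 ≈ 7.544 mg/L.
Before the 4th dose, 3 doses have been given. Superposition: Cmin = C₀·(f + f² + … + f^3).
≈ 7.544 × (0.0831 + 0.0069 + 0.0006) ≈ 7.544 × 0.0906 ≈ 0.683 mg/L.

0.7 mg/L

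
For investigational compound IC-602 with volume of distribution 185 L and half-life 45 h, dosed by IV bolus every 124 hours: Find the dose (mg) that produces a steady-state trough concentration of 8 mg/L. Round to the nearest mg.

8515 mg

τ/t½ = 124/45 ≈ 2.7556, so f = (1/2)^(124/45) ≈ 0.148080.
Cmin,ss = (D/Vd)·f/(1−f), so D = Cmin,ss·Vd·(1−f)/f.
D = 8 × 185 × (1−f)/f ≈ 8 × 185 × 5.75311 ≈ 8514.60 mg.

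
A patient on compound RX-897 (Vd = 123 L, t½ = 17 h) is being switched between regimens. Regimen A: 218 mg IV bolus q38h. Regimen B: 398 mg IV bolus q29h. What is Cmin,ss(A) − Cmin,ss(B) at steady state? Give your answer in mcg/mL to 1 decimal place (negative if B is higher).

Regimen A: f = (1/2)^(38/17) ≈ 0.2124; Cmin,ss = (218/123)·f/(1−f) ≈ 0.478 mcg/mL.
Regimen B: f = (1/2)^(29/17) ≈ 0.3065; Cmin,ss = (398/123)·f/(1−f) ≈ 1.430 mcg/mL.
Difference ≈ 0.478 − 1.430 ≈ -0.952 mcg/mL.

-1.0 mcg/mL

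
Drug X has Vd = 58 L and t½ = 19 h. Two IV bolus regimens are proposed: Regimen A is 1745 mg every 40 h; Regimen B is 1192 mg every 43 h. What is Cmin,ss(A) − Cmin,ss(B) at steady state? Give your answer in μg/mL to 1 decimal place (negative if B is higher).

Regimen A: f = (1/2)^(40/19) ≈ 0.2324; Cmin,ss = (1745/58)·f/(1−f) ≈ 9.109 μg/mL.
Regimen B: f = (1/2)^(43/19) ≈ 0.2083; Cmin,ss = (1192/58)·f/(1−f) ≈ 5.407 μg/mL.
Difference ≈ 9.109 − 5.407 ≈ 3.702 μg/mL.

3.7 μg/mL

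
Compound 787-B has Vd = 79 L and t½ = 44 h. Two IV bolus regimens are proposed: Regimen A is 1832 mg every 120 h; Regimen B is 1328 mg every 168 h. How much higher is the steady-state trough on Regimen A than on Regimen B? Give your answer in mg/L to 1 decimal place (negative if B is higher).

2.8 mg/L

Regimen A: f = (1/2)^(120/44) ≈ 0.1510; Cmin,ss = (1832/79)·f/(1−f) ≈ 4.124 mg/L.
Regimen B: f = (1/2)^(168/44) ≈ 0.0709; Cmin,ss = (1328/79)·f/(1−f) ≈ 1.283 mg/L.
Difference ≈ 4.124 − 1.283 ≈ 2.841 mg/L.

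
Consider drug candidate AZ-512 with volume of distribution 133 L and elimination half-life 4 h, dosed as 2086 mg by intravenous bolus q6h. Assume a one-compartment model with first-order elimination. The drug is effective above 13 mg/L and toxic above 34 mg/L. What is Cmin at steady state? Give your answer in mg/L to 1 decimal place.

8.6 mg/L

τ/t½ = 6/4 ≈ 1.5, so fraction remaining f = (1/2)^(6/4) ≈ 0.3536.
Each bolus raises the concentration by D/Vd = 2086/133 ≈ 15.684 mg/L.
Steady-state trough Cmin,ss = C₀·f/(1−f) ≈ 15.684 × 0.3536/0.6464 ≈ 8.580 mg/L.
Trough 8.6 mg/L vs MEC 13 mg/L: subtherapeutic.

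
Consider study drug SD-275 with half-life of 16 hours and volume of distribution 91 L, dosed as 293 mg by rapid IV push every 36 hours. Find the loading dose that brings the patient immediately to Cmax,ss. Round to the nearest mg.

371 mg

f = (1/2)^(36/16) ≈ 0.210224; accumulation ratio R = 1/(1−f) ≈ 1.26618.
Loading dose to hit Cmax,ss on first dose: D_load = D_maint·R ≈ 293 × 1.26618 ≈ 370.99 mg.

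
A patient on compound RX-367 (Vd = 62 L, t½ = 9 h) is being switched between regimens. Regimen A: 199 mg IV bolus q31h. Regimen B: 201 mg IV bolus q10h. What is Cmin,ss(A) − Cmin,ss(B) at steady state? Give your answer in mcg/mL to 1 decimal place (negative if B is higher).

-2.5 mcg/mL

Regimen A: f = (1/2)^(31/9) ≈ 0.0919; Cmin,ss = (199/62)·f/(1−f) ≈ 0.325 mcg/mL.
Regimen B: f = (1/2)^(10/9) ≈ 0.4629; Cmin,ss = (201/62)·f/(1−f) ≈ 2.794 mcg/mL.
Difference ≈ 0.325 − 2.794 ≈ -2.469 mcg/mL.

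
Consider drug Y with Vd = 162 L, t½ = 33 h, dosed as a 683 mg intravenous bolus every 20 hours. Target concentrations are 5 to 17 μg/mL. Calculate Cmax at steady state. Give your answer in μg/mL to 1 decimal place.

12.3 μg/mL

Over one 20-h interval, 20/33 ≈ 0.60606 half-lives elapse, leaving f ≈ 0.6570 of each dose.
Accumulation ratio R = 1/(1 − f) ≈ 1/0.3430 ≈ 2.9155.
Single-dose peak C₀ = D/Vd = 683/162 ≈ 4.216 μg/mL.
Steady-state peak Cmax,ss = C₀·R ≈ 4.216 × 2.9155 ≈ 12.292 μg/mL.
Peak 12.3 μg/mL vs MTC 17 μg/mL: below toxic threshold.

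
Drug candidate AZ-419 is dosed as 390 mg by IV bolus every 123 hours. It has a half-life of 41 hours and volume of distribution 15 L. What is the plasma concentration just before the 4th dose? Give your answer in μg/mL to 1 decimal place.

f = (1/2)^(τ/t½) = (1/2)^(123/41) ≈ 0.1250.
C₀ = D/Vd = 390/15 ≈ 26.000 μg/mL.
Before the 4th dose, 3 doses have been given. Superposition: Cmin = C₀·(f + f² + … + f^3).
≈ 26.000 × (0.1250 + 0.0156 + 0.0020) ≈ 26.000 × 0.1426 ≈ 3.708 μg/mL.

3.7 μg/mL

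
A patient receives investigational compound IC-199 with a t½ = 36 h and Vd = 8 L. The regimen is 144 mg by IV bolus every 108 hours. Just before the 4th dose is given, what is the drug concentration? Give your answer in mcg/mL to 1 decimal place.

f = (1/2)^(τ/t½) = (1/2)^(108/36) ≈ 0.1250.
C₀ = D/Vd = 144/8 ≈ 18.000 mcg/mL.
Before the 4th dose, 3 doses have been given. Superposition: Cmin = C₀·(f + f² + … + f^3).
≈ 18.000 × (0.1250 + 0.0156 + 0.0020) ≈ 18.000 × 0.1426 ≈ 2.567 mcg/mL.

2.6 mcg/mL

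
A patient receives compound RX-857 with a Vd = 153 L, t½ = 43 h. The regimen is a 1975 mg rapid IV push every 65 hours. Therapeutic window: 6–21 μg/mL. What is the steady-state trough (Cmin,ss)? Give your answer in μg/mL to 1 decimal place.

Over one 65-h interval, 65/43 ≈ 1.5116 half-lives elapse, leaving f ≈ 0.3507 of each dose.
Accumulation ratio R = 1/(1 − f) ≈ 1/0.6493 ≈ 1.5401.
Each bolus raises the concentration by D/Vd = 1975/153 ≈ 12.908 μg/mL.
Cmax,ss = C₀/(1 − f) ≈ 12.908/0.6493 ≈ 19.880 μg/mL.
Steady-state trough Cmin,ss = Cmax,ss·f ≈ 19.880 × 0.3507 ≈ 6.972 μg/mL.
Trough 7.0 μg/mL vs MEC 6 μg/mL: adequate.

7.0 μg/mL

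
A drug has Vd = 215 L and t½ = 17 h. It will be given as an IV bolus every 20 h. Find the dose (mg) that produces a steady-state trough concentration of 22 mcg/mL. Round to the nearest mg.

τ/t½ = 20/17 ≈ 1.1765, so f = (1/2)^(20/17) ≈ 0.442433.
Cmin,ss = (D/Vd)·f/(1−f), so D = Cmin,ss·Vd·(1−f)/f.
D = 22 × 215 × (1−f)/f ≈ 22 × 215 × 1.26023 ≈ 5960.89 mg.

5961 mg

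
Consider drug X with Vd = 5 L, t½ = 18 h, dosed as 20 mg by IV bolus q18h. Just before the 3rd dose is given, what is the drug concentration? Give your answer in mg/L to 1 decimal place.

3.0 mg/L

f = (1/2)^(τ/t½) = (1/2)^(18/18) ≈ 0.5000.
C₀ = D/Vd = 20/5 ≈ 4.000 mg/L.
Before the 3rd dose, 2 doses have been given. Superposition: Cmin = C₀·(f + f²).
≈ 4.000 × (0.5000 + 0.2500) ≈ 4.000 × 0.7500 ≈ 3.000 mg/L.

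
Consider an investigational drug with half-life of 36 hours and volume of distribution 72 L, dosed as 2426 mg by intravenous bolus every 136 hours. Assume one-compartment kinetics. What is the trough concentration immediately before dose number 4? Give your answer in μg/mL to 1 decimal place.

f = (1/2)^(τ/t½) = (1/2)^(136/36) ≈ 0.0729.
C₀ = D/Vd = 2426/72 ≈ 33.694 μg/mL.
Before the 4th dose, 3 doses have been given. Superposition: Cmin = C₀·(f + f² + … + f^3).
≈ 33.694 × (0.0729 + 0.0053 + 0.0004) ≈ 33.694 × 0.0786 ≈ 2.648 μg/mL.

2.6 μg/mL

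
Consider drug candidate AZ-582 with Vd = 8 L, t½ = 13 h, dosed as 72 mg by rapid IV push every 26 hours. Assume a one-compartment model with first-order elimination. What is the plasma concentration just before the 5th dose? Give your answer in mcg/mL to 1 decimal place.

3.0 mcg/mL

f = (1/2)^(τ/t½) = (1/2)^(26/13) ≈ 0.2500.
C₀ = D/Vd = 72/8 ≈ 9.000 mcg/mL.
Before the 5th dose, 4 doses have been given. Superposition: Cmin = C₀·(f + f² + … + f^4).
≈ 9.000 × (0.2500 + 0.0625 + 0.0156 + 0.0039) ≈ 9.000 × 0.3320 ≈ 2.988 mcg/mL.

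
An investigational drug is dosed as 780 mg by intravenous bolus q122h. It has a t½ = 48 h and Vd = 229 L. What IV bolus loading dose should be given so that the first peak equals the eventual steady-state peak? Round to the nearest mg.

f = (1/2)^(122/48) ≈ 0.171744; accumulation ratio R = 1/(1−f) ≈ 1.20736.
Loading dose to hit Cmax,ss on first dose: D_load = D_maint·R ≈ 780 × 1.20736 ≈ 941.74 mg.

942 mg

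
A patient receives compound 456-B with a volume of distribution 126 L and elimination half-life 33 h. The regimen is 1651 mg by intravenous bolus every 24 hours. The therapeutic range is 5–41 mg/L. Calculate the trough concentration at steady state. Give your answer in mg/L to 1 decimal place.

Over one 24-h interval, 24/33 ≈ 0.72727 half-lives elapse, leaving f ≈ 0.6040 of each dose.
Accumulation ratio R = 1/(1 − f) ≈ 1/0.3960 ≈ 2.5253.
Single-dose peak C₀ = D/Vd = 1651/126 ≈ 13.103 mg/L.
Cmax,ss = C₀/(1 − f) ≈ 13.103/0.3960 ≈ 33.088 mg/L.
Steady-state trough Cmin,ss = Cmax,ss·f ≈ 33.088 × 0.6040 ≈ 19.985 mg/L.
Trough 20.0 mg/L vs MEC 5 mg/L: adequate.

20.0 mg/L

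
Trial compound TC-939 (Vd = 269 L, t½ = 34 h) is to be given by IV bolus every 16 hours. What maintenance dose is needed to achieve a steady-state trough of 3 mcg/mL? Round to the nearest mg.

τ/t½ = 16/34 ≈ 0.47059, so f = (1/2)^(16/34) ≈ 0.721670.
Cmin,ss = (D/Vd)·f/(1−f), so D = Cmin,ss·Vd·(1−f)/f.
D = 3 × 269 × (1−f)/f ≈ 3 × 269 × 0.38567 ≈ 311.24 mg.

311 mg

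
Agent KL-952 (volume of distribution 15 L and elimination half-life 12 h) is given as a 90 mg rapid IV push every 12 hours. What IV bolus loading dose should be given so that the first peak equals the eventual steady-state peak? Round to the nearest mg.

f = (1/2)^(12/12) ≈ 0.500000; accumulation ratio R = 1/(1−f) ≈ 2.00000.
Loading dose to hit Cmax,ss on first dose: D_load = D_maint·R ≈ 90 × 2.00000 ≈ 180.00 mg.

180 mg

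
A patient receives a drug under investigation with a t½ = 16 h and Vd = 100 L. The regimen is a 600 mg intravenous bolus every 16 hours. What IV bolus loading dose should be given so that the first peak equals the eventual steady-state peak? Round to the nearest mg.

f = (1/2)^(16/16) ≈ 0.500000; accumulation ratio R = 1/(1−f) ≈ 2.00000.
Loading dose to hit Cmax,ss on first dose: D_load = D_maint·R ≈ 600 × 2.00000 ≈ 1200.00 mg.

1200 mg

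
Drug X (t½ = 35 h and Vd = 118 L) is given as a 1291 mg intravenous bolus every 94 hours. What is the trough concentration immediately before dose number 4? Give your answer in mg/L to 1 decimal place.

2.0 mg/L

f = (1/2)^(τ/t½) = (1/2)^(94/35) ≈ 0.1554.
C₀ = D/Vd = 1291/118 ≈ 10.941 mg/L.
Before the 4th dose, 3 doses have been given. Superposition: Cmin = C₀·(f + f² + … + f^3).
≈ 10.941 × (0.1554 + 0.0241 + 0.0038) ≈ 10.941 × 0.1833 ≈ 2.005 mg/L.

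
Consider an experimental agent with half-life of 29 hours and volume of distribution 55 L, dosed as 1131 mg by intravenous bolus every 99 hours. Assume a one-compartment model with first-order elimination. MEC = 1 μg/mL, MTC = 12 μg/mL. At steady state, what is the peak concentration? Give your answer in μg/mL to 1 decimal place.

22.7 μg/mL

k = ln2/t½ = ln2/29 ≈ 0.023902 h⁻¹; fraction remaining f = e^(−kτ) = e^(−0.023902×99) ≈ 0.0938.
At steady state, accumulation factor R = 1/(1 − e^(−kτ)) ≈ 1.1035.
Single-dose peak C₀ = D/Vd = 1131/55 ≈ 20.564 μg/mL.
Steady-state peak Cmax,ss = C₀·R ≈ 20.564 × 1.1035 ≈ 22.692 μg/mL.
Peak 22.7 μg/mL vs MTC 12 μg/mL: exceeds toxic threshold.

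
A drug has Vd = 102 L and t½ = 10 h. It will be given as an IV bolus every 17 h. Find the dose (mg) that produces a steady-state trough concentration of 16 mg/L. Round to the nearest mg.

τ/t½ = 17/10 ≈ 1.7, so f = (1/2)^(17/10) ≈ 0.307786.
Cmin,ss = (D/Vd)·f/(1−f), so D = Cmin,ss·Vd·(1−f)/f.
D = 16 × 102 × (1−f)/f ≈ 16 × 102 × 2.24901 ≈ 3670.38 mg.

3670 mg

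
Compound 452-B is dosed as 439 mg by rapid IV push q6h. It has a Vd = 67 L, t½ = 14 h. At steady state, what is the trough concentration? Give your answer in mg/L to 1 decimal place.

18.9 mg/L

τ/t½ = 6/14 ≈ 0.42857, so fraction remaining f = (1/2)^(6/14) ≈ 0.7430.
Single-dose peak C₀ = D/Vd = 439/67 ≈ 6.552 mg/L.
Steady-state trough Cmin,ss = C₀·f/(1−f) ≈ 6.552 × 0.7430/0.2570 ≈ 18.942 mg/L.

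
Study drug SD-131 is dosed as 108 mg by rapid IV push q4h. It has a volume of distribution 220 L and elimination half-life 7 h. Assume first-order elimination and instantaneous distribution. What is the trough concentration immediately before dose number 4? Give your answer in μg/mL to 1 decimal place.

0.7 μg/mL

f = (1/2)^(τ/t½) = (1/2)^(4/7) ≈ 0.6730.
C₀ = D/Vd = 108/220 ≈ 0.491 μg/mL.
Before the 4th dose, 3 doses have been given. Superposition: Cmin = C₀·(f + f² + … + f^3).
≈ 0.491 × (0.6730 + 0.4529 + 0.3048) ≈ 0.491 × 1.4307 ≈ 0.702 μg/mL.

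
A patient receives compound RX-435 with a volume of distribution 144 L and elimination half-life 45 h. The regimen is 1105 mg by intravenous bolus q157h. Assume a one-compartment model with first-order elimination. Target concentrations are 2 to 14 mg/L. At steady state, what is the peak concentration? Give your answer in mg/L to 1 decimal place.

Over one 157-h interval, 157/45 ≈ 3.4889 half-lives elapse, leaving f ≈ 0.0891 of each dose.
At steady state, accumulation factor R = 1/(1 − e^(−kτ)) ≈ 1.0978.
Each bolus raises the concentration by D/Vd = 1105/144 ≈ 7.674 mg/L.
Cmax,ss = C₀/(1 − f) ≈ 7.674/0.9109 ≈ 8.425 mg/L.
Peak 8.4 mg/L vs MTC 14 mg/L: below toxic threshold.

8.4 mg/L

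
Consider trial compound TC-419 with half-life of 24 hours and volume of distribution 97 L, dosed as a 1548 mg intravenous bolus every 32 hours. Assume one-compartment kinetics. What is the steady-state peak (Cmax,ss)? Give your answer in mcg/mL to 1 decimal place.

Over one 32-h interval, 32/24 ≈ 1.3333 half-lives elapse, leaving f ≈ 0.3969 of each dose.
Accumulation ratio R = 1/(1 − f) ≈ 1/0.6031 ≈ 1.6581.
Single-dose peak C₀ = D/Vd = 1548/97 ≈ 15.959 mcg/mL.
Steady-state peak Cmax,ss = C₀·R ≈ 15.959 × 1.6581 ≈ 26.462 mcg/mL.

26.5 mcg/mL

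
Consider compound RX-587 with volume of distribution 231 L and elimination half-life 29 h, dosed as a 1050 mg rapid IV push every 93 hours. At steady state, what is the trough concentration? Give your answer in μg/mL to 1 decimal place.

Over one 93-h interval, 93/29 ≈ 3.2069 half-lives elapse, leaving f ≈ 0.1083 of each dose.
Single-dose peak C₀ = D/Vd = 1050/231 ≈ 4.545 μg/mL.
Steady-state trough Cmin,ss = C₀·f/(1−f) ≈ 4.545 × 0.1083/0.8917 ≈ 0.552 μg/mL.

0.6 μg/mL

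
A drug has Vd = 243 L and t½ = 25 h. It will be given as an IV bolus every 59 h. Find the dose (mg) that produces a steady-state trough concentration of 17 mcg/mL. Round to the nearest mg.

17076 mg

τ/t½ = 59/25 ≈ 2.36, so f = (1/2)^(59/25) ≈ 0.194791.
Cmin,ss = (D/Vd)·f/(1−f), so D = Cmin,ss·Vd·(1−f)/f.
D = 17 × 243 × (1−f)/f ≈ 17 × 243 × 4.13371 ≈ 17076.36 mg.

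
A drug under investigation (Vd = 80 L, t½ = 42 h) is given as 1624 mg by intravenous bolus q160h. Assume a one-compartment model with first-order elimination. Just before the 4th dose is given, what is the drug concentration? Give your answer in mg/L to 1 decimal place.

1.6 mg/L

f = (1/2)^(τ/t½) = (1/2)^(160/42) ≈ 0.0713.
C₀ = D/Vd = 1624/80 ≈ 20.300 mg/L.
Before the 4th dose, 3 doses have been given. Superposition: Cmin = C₀·(f + f² + … + f^3).
≈ 20.300 × (0.0713 + 0.0051 + 0.0004) ≈ 20.300 × 0.0768 ≈ 1.559 mg/L.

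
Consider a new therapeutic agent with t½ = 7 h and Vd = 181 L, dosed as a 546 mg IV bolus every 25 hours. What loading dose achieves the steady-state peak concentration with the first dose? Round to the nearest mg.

596 mg

f = (1/2)^(25/7) ≈ 0.084119; accumulation ratio R = 1/(1−f) ≈ 1.09184.
Loading dose to hit Cmax,ss on first dose: D_load = D_maint·R ≈ 546 × 1.09184 ≈ 596.14 mg.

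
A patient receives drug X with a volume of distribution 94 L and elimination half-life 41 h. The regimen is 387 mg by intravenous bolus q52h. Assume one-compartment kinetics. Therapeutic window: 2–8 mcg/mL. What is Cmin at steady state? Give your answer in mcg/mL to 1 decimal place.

Over one 52-h interval, 52/41 ≈ 1.2683 half-lives elapse, leaving f ≈ 0.4152 of each dose.
At steady state, accumulation factor R = 1/(1 − e^(−kτ)) ≈ 1.7100.
Single-dose peak C₀ = D/Vd = 387/94 ≈ 4.117 mcg/mL.
Steady-state peak Cmax,ss = C₀·R ≈ 4.117 × 1.7100 ≈ 7.040 mcg/mL.
One interval later, Cmin,ss = Cmax,ss·e^(−kτ) ≈ 7.040 × 0.4152 ≈ 2.923 mcg/mL.
Trough 2.9 mcg/mL vs MEC 2 mcg/mL: adequate.

2.9 mcg/mL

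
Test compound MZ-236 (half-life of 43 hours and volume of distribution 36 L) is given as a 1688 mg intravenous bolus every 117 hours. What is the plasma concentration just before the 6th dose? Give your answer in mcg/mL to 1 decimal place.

f = (1/2)^(τ/t½) = (1/2)^(117/43) ≈ 0.1517.
C₀ = D/Vd = 1688/36 ≈ 46.889 mcg/mL.
Before the 6th dose, 5 doses have been given. Superposition: Cmin = C₀·(f + f² + … + f^5).
≈ 46.889 × (0.1517 + 0.0230 + 0.0035 + 0.0005 + 0.0001) ≈ 46.889 × 0.1788 ≈ 8.384 mcg/mL.

8.4 mcg/mL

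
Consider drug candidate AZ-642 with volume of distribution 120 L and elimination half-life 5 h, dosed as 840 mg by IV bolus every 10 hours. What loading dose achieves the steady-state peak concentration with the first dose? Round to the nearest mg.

1120 mg

f = (1/2)^(10/5) ≈ 0.250000; accumulation ratio R = 1/(1−f) ≈ 1.33333.
Loading dose to hit Cmax,ss on first dose: D_load = D_maint·R ≈ 840 × 1.33333 ≈ 1120.00 mg.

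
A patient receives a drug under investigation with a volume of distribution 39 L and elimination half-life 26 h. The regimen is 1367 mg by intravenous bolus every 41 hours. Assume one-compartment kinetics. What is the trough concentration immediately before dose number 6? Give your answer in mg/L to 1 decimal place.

f = (1/2)^(τ/t½) = (1/2)^(41/26) ≈ 0.3352.
C₀ = D/Vd = 1367/39 ≈ 35.051 mg/L.
Before the 6th dose, 5 doses have been given. Superposition: Cmin = C₀·(f + f² + … + f^5).
≈ 35.051 × (0.3352 + 0.1124 + 0.0377 + 0.0126 + 0.0042) ≈ 35.051 × 0.5021 ≈ 17.599 mg/L.

17.6 mg/L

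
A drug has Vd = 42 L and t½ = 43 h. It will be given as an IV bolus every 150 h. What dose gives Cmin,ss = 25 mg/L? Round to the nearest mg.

τ/t½ = 150/43 ≈ 3.4884, so f = (1/2)^(150/43) ≈ 0.089104.
Cmin,ss = (D/Vd)·f/(1−f), so D = Cmin,ss·Vd·(1−f)/f.
D = 25 × 42 × (1−f)/f ≈ 25 × 42 × 10.22284 ≈ 10733.98 mg.

10734 mg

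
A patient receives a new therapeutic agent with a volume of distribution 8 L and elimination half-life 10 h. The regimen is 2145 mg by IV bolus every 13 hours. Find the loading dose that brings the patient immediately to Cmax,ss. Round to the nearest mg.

f = (1/2)^(13/10) ≈ 0.406126; accumulation ratio R = 1/(1−f) ≈ 1.68386.
Loading dose to hit Cmax,ss on first dose: D_load = D_maint·R ≈ 2145 × 1.68386 ≈ 3611.88 mg.

3612 mg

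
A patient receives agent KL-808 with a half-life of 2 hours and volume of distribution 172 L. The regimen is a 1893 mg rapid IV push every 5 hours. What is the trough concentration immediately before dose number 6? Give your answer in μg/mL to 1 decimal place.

2.4 μg/mL

f = (1/2)^(τ/t½) = (1/2)^(5/2) ≈ 0.1768.
C₀ = D/Vd = 1893/172 ≈ 11.006 μg/mL.
Before the 6th dose, 5 doses have been given. Superposition: Cmin = C₀·(f + f² + … + f^5).
≈ 11.006 × (0.1768 + 0.0313 + 0.0055 + 0.0010 + 0.0002) ≈ 11.006 × 0.2148 ≈ 2.364 μg/mL.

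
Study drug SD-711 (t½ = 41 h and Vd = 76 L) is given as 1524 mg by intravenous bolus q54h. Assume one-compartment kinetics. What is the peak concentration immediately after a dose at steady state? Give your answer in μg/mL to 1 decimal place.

33.5 μg/mL

Over one 54-h interval, 54/41 ≈ 1.3171 half-lives elapse, leaving f ≈ 0.4013 of each dose.
At steady state, accumulation factor R = 1/(1 − e^(−kτ)) ≈ 1.6703.
Each bolus raises the concentration by D/Vd = 1524/76 ≈ 20.053 μg/mL.
Steady-state peak Cmax,ss = C₀·R ≈ 20.053 × 1.6703 ≈ 33.495 μg/mL.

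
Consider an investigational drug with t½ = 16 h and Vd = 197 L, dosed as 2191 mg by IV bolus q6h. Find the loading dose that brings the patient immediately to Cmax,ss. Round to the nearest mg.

f = (1/2)^(6/16) ≈ 0.771105; accumulation ratio R = 1/(1−f) ≈ 4.36882.
Loading dose to hit Cmax,ss on first dose: D_load = D_maint·R ≈ 2191 × 4.36882 ≈ 9572.08 mg.

9572 mg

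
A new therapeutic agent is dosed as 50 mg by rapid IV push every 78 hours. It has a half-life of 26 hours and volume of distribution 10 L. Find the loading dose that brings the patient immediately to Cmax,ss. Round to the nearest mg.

57 mg

f = (1/2)^(78/26) ≈ 0.125000; accumulation ratio R = 1/(1−f) ≈ 1.14286.
Loading dose to hit Cmax,ss on first dose: D_load = D_maint·R ≈ 50 × 1.14286 ≈ 57.14 mg.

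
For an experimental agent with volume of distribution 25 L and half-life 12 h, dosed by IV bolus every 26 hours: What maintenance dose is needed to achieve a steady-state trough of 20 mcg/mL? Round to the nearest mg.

τ/t½ = 26/12 ≈ 2.1667, so f = (1/2)^(26/12) ≈ 0.222725.
Cmin,ss = (D/Vd)·f/(1−f), so D = Cmin,ss·Vd·(1−f)/f.
D = 20 × 25 × (1−f)/f ≈ 20 × 25 × 3.48984 ≈ 1744.92 mg.

1745 mg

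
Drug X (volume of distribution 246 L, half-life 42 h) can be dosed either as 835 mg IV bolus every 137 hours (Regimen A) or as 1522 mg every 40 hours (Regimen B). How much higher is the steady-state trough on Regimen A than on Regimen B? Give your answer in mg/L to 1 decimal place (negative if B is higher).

Regimen A: f = (1/2)^(137/42) ≈ 0.1042; Cmin,ss = (835/246)·f/(1−f) ≈ 0.395 mg/L.
Regimen B: f = (1/2)^(40/42) ≈ 0.5168; Cmin,ss = (1522/246)·f/(1−f) ≈ 6.617 mg/L.
Difference ≈ 0.395 − 6.617 ≈ -6.222 mg/L.

-6.2 mg/L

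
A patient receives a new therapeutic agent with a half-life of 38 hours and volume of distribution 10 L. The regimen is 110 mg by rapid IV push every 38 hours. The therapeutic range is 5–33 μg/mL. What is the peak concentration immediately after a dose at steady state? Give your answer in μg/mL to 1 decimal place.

The dosing interval is 1 half-life, so f = 2^(−1) = 0.5.
At steady state, R = 1/(1 − 0.5) = 2/1.
Single-dose peak C₀ = D/Vd = 110/10 = 11 μg/mL.
Steady-state peak Cmax,ss = C₀·R = 11 × 2/1 ≈ 22.000 μg/mL.
Peak 22.0 μg/mL vs MTC 33 μg/mL: below toxic threshold.

22.0 μg/mL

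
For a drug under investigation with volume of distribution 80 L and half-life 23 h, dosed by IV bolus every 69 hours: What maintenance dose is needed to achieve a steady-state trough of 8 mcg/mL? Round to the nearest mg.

τ/t½ = 69/23 ≈ 3, so f = (1/2)^(69/23) ≈ 0.125000.
Cmin,ss = (D/Vd)·f/(1−f), so D = Cmin,ss·Vd·(1−f)/f.
D = 8 × 80 × (1−f)/f ≈ 8 × 80 × 7.00000 ≈ 4480.00 mg.

4480 mg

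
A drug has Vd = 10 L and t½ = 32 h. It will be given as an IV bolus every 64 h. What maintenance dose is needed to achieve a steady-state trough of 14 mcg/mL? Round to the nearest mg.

420 mg

τ/t½ = 64/32 ≈ 2, so f = (1/2)^(64/32) ≈ 0.250000.
Cmin,ss = (D/Vd)·f/(1−f), so D = Cmin,ss·Vd·(1−f)/f.
D = 14 × 10 × (1−f)/f ≈ 14 × 10 × 3.00000 ≈ 420.00 mg.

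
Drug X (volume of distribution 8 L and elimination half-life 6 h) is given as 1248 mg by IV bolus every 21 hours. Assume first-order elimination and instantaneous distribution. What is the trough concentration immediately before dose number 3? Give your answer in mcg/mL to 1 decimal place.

f = (1/2)^(τ/t½) = (1/2)^(21/6) ≈ 0.0884.
C₀ = D/Vd = 1248/8 ≈ 156.000 mcg/mL.
Before the 3rd dose, 2 doses have been given. Superposition: Cmin = C₀·(f + f²).
≈ 156.000 × (0.0884 + 0.0078) ≈ 156.000 × 0.0962 ≈ 15.007 mcg/mL.

15.0 mcg/mL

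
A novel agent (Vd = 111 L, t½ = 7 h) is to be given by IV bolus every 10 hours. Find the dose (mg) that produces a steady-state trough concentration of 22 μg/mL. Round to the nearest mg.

4131 mg

τ/t½ = 10/7 ≈ 1.4286, so f = (1/2)^(10/7) ≈ 0.371499.
Cmin,ss = (D/Vd)·f/(1−f), so D = Cmin,ss·Vd·(1−f)/f.
D = 22 × 111 × (1−f)/f ≈ 22 × 111 × 1.69180 ≈ 4131.38 mg.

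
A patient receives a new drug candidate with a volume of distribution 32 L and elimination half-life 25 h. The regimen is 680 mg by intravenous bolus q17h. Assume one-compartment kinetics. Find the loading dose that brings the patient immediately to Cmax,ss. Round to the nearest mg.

f = (1/2)^(17/25) ≈ 0.624165; accumulation ratio R = 1/(1−f) ≈ 2.66074.
Loading dose to hit Cmax,ss on first dose: D_load = D_maint·R ≈ 680 × 2.66074 ≈ 1809.30 mg.

1809 mg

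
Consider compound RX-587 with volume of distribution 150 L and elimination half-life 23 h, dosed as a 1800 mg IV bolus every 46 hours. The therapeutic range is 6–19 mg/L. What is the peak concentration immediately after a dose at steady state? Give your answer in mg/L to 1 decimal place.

16.0 mg/L

The dosing interval is 2 half-lives, so f = 2^(−2) = 0.25.
Accumulation ratio R = 1/(1 − f) = 1/0.75 = 4/3.
Single-dose peak C₀ = D/Vd = 1800/150 = 12 mg/L.
Steady-state peak Cmax,ss = C₀·R = 12 × 4/3 ≈ 16.000 mg/L.
Peak 16.0 mg/L vs MTC 19 mg/L: below toxic threshold.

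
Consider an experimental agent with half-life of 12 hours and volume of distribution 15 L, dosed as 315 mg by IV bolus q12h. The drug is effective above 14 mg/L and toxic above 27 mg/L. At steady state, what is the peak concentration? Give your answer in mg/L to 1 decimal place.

τ = 12 h = 1 half-life, so f = (1/2)^1 = 0.5.
Accumulation ratio R = 1/(1 − f) = 1/0.5 = 2/1.
Single-dose peak C₀ = D/Vd = 315/15 = 21 mg/L.
Steady-state peak Cmax,ss = C₀·R = 21 × 2/1 ≈ 42.000 mg/L.
Peak 42.0 mg/L vs MTC 27 mg/L: exceeds toxic threshold.

42.0 mg/L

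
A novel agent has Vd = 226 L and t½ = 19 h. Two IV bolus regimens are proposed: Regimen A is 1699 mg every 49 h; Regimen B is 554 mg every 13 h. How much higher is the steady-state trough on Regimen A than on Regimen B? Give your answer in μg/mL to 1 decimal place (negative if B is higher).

Regimen A: f = (1/2)^(49/19) ≈ 0.1674; Cmin,ss = (1699/226)·f/(1−f) ≈ 1.511 μg/mL.
Regimen B: f = (1/2)^(13/19) ≈ 0.6223; Cmin,ss = (554/226)·f/(1−f) ≈ 4.039 μg/mL.
Difference ≈ 1.511 − 4.039 ≈ -2.528 μg/mL.

-2.5 μg/mL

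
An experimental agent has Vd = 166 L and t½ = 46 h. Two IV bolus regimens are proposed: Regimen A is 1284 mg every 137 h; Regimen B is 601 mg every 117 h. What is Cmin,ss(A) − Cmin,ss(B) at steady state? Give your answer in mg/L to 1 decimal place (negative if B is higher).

0.4 mg/L

Regimen A: f = (1/2)^(137/46) ≈ 0.1269; Cmin,ss = (1284/166)·f/(1−f) ≈ 1.124 mg/L.
Regimen B: f = (1/2)^(117/46) ≈ 0.1715; Cmin,ss = (601/166)·f/(1−f) ≈ 0.749 mg/L.
Difference ≈ 1.124 − 0.749 ≈ 0.375 mg/L.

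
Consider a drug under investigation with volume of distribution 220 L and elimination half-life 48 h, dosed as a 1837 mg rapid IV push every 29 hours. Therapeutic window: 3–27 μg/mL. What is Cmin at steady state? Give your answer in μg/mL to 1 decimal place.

Over one 29-h interval, 29/48 ≈ 0.60417 half-lives elapse, leaving f ≈ 0.6579 of each dose.
Each bolus raises the concentration by D/Vd = 1837/220 ≈ 8.350 μg/mL.
Steady-state trough Cmin,ss = C₀·f/(1−f) ≈ 8.350 × 0.6579/0.3421 ≈ 16.058 μg/mL.
Trough 16.1 μg/mL vs MEC 3 μg/mL: adequate.

16.1 μg/mL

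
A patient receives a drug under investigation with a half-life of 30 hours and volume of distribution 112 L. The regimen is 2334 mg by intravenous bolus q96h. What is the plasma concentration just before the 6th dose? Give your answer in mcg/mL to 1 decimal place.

f = (1/2)^(τ/t½) = (1/2)^(96/30) ≈ 0.1088.
C₀ = D/Vd = 2334/112 ≈ 20.839 mcg/mL.
Before the 6th dose, 5 doses have been given. Superposition: Cmin = C₀·(f + f² + … + f^5).
≈ 20.839 × (0.1088 + 0.0118 + 0.0013 + 0.0001 + 0.0000) ≈ 20.839 × 0.1220 ≈ 2.542 mcg/mL.

2.5 mcg/mL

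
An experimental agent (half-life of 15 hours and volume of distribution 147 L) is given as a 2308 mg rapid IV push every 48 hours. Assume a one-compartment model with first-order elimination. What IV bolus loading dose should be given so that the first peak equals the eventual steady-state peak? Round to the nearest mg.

f = (1/2)^(48/15) ≈ 0.108819; accumulation ratio R = 1/(1−f) ≈ 1.12211.
Loading dose to hit Cmax,ss on first dose: D_load = D_maint·R ≈ 2308 × 1.12211 ≈ 2589.83 mg.

2590 mg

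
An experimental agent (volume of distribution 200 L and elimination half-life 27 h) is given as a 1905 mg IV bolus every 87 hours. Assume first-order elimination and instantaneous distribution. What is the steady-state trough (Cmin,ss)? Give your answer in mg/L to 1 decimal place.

1.1 mg/L

k = ln2/t½ = ln2/27 ≈ 0.025672 h⁻¹; fraction remaining f = e^(−kτ) = e^(−0.025672×87) ≈ 0.1072.
Accumulation ratio R = 1/(1 − f) ≈ 1/0.8928 ≈ 1.1201.
Each bolus raises the concentration by D/Vd = 1905/200 ≈ 9.525 mg/L.
Steady-state peak Cmax,ss = C₀·R ≈ 9.525 × 1.1201 ≈ 10.669 mg/L.
One interval later, Cmin,ss = Cmax,ss·e^(−kτ) ≈ 10.669 × 0.1072 ≈ 1.144 mg/L.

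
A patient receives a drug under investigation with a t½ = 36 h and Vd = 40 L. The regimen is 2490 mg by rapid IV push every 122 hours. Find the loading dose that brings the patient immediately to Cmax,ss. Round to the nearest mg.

2753 mg

f = (1/2)^(122/36) ≈ 0.095465; accumulation ratio R = 1/(1−f) ≈ 1.10554.
Loading dose to hit Cmax,ss on first dose: D_load = D_maint·R ≈ 2490 × 1.10554 ≈ 2752.79 mg.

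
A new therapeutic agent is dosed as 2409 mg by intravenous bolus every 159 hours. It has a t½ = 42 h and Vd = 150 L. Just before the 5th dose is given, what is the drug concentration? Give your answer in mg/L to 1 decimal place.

f = (1/2)^(τ/t½) = (1/2)^(159/42) ≈ 0.0725.
C₀ = D/Vd = 2409/150 ≈ 16.060 mg/L.
Before the 5th dose, 4 doses have been given. Superposition: Cmin = C₀·(f + f² + … + f^4).
≈ 16.060 × (0.0725 + 0.0053 + 0.0004 + 0.0000) ≈ 16.060 × 0.0782 ≈ 1.256 mg/L.

1.3 mg/L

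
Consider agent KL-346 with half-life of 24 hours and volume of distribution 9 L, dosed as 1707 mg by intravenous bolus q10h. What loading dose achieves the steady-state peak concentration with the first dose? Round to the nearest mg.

f = (1/2)^(10/24) ≈ 0.749154; accumulation ratio R = 1/(1−f) ≈ 3.98651.
Loading dose to hit Cmax,ss on first dose: D_load = D_maint·R ≈ 1707 × 3.98651 ≈ 6804.97 mg.

6805 mg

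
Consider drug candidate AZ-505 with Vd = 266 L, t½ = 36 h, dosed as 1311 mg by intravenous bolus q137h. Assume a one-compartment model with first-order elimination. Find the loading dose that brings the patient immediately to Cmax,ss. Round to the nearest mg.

1412 mg

f = (1/2)^(137/36) ≈ 0.071518; accumulation ratio R = 1/(1−f) ≈ 1.07703.
Loading dose to hit Cmax,ss on first dose: D_load = D_maint·R ≈ 1311 × 1.07703 ≈ 1411.99 mg.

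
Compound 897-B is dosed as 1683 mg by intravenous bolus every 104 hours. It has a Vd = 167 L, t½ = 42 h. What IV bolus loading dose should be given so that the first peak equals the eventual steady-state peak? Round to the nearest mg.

2052 mg

f = (1/2)^(104/42) ≈ 0.179718; accumulation ratio R = 1/(1−f) ≈ 1.21909.
Loading dose to hit Cmax,ss on first dose: D_load = D_maint·R ≈ 1683 × 1.21909 ≈ 2051.73 mg.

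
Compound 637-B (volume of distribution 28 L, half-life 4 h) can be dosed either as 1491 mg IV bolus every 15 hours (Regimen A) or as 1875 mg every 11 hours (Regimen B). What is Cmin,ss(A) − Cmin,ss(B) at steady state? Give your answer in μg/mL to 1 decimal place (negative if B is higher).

-7.4 μg/mL

Regimen A: f = (1/2)^(15/4) ≈ 0.0743; Cmin,ss = (1491/28)·f/(1−f) ≈ 4.274 μg/mL.
Regimen B: f = (1/2)^(11/4) ≈ 0.1487; Cmin,ss = (1875/28)·f/(1−f) ≈ 11.697 μg/mL.
Difference ≈ 4.274 − 11.697 ≈ -7.423 μg/mL.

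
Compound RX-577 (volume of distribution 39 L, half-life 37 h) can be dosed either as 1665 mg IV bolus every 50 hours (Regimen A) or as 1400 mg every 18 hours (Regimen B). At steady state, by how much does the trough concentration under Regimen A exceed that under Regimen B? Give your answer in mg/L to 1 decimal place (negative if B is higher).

Regimen A: f = (1/2)^(50/37) ≈ 0.3919; Cmin,ss = (1665/39)·f/(1−f) ≈ 27.514 mg/L.
Regimen B: f = (1/2)^(18/37) ≈ 0.7138; Cmin,ss = (1400/39)·f/(1−f) ≈ 89.530 mg/L.
Difference ≈ 27.514 − 89.530 ≈ -62.016 mg/L.

-62.0 mg/L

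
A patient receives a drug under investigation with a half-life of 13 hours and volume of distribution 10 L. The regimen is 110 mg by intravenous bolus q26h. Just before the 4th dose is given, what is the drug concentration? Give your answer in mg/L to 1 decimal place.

f = (1/2)^(τ/t½) = (1/2)^(26/13) ≈ 0.2500.
C₀ = D/Vd = 110/10 ≈ 11.000 mg/L.
Before the 4th dose, 3 doses have been given. Superposition: Cmin = C₀·(f + f² + … + f^3).
≈ 11.000 × (0.2500 + 0.0625 + 0.0156) ≈ 11.000 × 0.3281 ≈ 3.609 mg/L.

3.6 mg/L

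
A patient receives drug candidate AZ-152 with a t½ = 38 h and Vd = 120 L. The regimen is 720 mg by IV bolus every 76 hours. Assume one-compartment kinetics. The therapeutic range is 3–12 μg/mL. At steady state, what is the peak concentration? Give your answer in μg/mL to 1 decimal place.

8.0 μg/mL

τ = 76 h = 2 half-lives, so f = (1/2)^2 = 0.25.
Accumulation ratio R = 1/(1 − f) = 1/0.75 = 4/3.
Single-dose peak C₀ = D/Vd = 720/120 = 6 μg/mL.
Steady-state peak Cmax,ss = C₀·R = 6 × 4/3 ≈ 8.000 μg/mL.
Peak 8.0 μg/mL vs MTC 12 μg/mL: below toxic threshold.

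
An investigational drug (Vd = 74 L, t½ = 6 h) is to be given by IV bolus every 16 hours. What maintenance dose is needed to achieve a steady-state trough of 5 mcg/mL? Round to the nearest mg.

τ/t½ = 16/6 ≈ 2.6667, so f = (1/2)^(16/6) ≈ 0.157490.
Cmin,ss = (D/Vd)·f/(1−f), so D = Cmin,ss·Vd·(1−f)/f.
D = 5 × 74 × (1−f)/f ≈ 5 × 74 × 5.34961 ≈ 1979.36 mg.

1979 mg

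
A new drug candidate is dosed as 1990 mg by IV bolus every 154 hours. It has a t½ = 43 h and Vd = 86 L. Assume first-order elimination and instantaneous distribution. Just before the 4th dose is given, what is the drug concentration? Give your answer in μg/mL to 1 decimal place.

f = (1/2)^(τ/t½) = (1/2)^(154/43) ≈ 0.0835.
C₀ = D/Vd = 1990/86 ≈ 23.140 μg/mL.
Before the 4th dose, 3 doses have been given. Superposition: Cmin = C₀·(f + f² + … + f^3).
≈ 23.140 × (0.0835 + 0.0070 + 0.0006) ≈ 23.140 × 0.0911 ≈ 2.108 μg/mL.

2.1 μg/mL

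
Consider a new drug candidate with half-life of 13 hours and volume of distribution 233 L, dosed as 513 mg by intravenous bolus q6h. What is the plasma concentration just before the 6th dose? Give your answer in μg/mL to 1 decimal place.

4.7 μg/mL

f = (1/2)^(τ/t½) = (1/2)^(6/13) ≈ 0.7262.
C₀ = D/Vd = 513/233 ≈ 2.202 μg/mL.
Before the 6th dose, 5 doses have been given. Superposition: Cmin = C₀·(f + f² + … + f^5).
≈ 2.202 × (0.7262 + 0.5274 + 0.3830 + 0.2781 + 0.2020) ≈ 2.202 × 2.1167 ≈ 4.661 μg/mL.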